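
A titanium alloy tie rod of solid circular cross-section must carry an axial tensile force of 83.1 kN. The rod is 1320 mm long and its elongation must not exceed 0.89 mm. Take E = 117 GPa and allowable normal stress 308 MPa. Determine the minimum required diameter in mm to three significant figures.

Required area A ≥ P/σ_allow = 83100/308 = 269.8 mm².
For a solid circular section, d ≥ √(4A/π) = 18.53 mm.
Elongation limit: A ≥ PL/(Eδ_allow) = 83100·1320/(117000·0.89) = 1053 mm² ⇒ d ≥ 36.62 mm.
The elongation limit governs.

36.6 mm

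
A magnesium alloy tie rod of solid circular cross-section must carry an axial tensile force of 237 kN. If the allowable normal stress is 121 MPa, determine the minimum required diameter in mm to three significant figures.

49.9 mm

Required area A ≥ P/σ_allow = 237000/121 = 1959 mm².
For a solid circular section, d ≥ √(4A/π) = 49.94 mm.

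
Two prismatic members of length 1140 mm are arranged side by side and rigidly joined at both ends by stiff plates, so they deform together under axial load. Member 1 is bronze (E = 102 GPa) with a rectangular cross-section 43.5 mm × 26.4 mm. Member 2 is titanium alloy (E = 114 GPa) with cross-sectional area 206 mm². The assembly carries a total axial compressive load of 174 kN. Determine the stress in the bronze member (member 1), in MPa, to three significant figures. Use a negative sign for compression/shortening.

A_1 = 1148 mm².
Equal strain + equilibrium ⇒ each member carries load in proportion to AE: A₁E₁ = 117100000 N, A₂E₂ = 23480000 N, ΣAE = 140600000 N.
σ₁ = P·E₁/ΣAE = -174000·102000/140600000 = -126.2 MPa.

-126 MPa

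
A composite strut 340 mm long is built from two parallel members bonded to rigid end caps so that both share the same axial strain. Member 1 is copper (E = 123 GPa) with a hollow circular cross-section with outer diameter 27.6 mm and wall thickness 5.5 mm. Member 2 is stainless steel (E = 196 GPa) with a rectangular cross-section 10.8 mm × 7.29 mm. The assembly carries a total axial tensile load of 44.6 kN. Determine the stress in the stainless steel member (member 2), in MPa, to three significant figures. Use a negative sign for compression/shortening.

A_1 = 381.9 mm².
A_2 = 78.73 mm².
Equal strain + equilibrium ⇒ each member carries load in proportion to AE: A₁E₁ = 46970000 N, A₂E₂ = 15430000 N, ΣAE = 62400000 N.
σ₂ = P·E₂/ΣAE = 44600·196000/62400000 = 140.1 MPa.

140 MPa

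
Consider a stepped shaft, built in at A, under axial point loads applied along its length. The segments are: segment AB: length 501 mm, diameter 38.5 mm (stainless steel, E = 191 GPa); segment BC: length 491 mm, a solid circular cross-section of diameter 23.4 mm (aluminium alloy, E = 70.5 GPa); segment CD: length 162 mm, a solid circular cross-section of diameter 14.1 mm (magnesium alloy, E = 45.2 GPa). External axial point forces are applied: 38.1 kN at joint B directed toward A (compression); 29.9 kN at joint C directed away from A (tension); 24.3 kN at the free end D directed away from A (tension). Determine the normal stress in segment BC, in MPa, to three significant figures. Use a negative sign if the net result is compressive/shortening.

126 MPa

Internal axial forces (sectioning from the free end, tension +): N_CD = 24.3 kN, N_BC = 54.2 kN, N_AB = 16.1 kN.
A_BC = 430.1 mm².
σ_BC = N_BC/A_BC = 54200/430.1 = 126 MPa.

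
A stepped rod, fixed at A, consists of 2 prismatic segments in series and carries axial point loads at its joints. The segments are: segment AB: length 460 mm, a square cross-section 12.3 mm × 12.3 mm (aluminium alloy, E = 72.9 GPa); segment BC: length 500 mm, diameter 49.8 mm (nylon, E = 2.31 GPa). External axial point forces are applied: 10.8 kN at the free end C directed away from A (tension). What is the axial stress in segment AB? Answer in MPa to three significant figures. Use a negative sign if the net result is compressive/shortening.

71.4 MPa

Internal axial forces (sectioning from the free end, tension +): N_BC = 10.8 kN, N_AB = 10.8 kN.
A_AB = 151.3 mm².
σ_AB = N_AB/A_AB = 10800/151.3 = 71.39 MPa.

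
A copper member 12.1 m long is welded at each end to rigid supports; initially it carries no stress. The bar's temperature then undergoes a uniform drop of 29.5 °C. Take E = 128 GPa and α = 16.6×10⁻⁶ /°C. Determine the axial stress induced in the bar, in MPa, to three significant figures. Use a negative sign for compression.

62.7 MPa

Free thermal expansion αLΔT = 16.6e-6 · 12100 · -29.5 = -5.925 mm.
The walls impose strain ε = −(-5.925)/12100 = 4.8970e-04; σ = Eε = 128000 · 4.8970e-04 = 62.68 MPa.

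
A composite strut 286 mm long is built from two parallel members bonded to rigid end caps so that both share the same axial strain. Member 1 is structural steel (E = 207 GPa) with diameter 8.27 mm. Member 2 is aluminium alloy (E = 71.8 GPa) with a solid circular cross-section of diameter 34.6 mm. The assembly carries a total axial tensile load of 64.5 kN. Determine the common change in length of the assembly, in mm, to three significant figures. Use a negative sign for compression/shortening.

A_1 = 53.72 mm².
A_2 = 940.2 mm².
Equal strain + equilibrium ⇒ each member carries load in proportion to AE: A₁E₁ = 11120000 N, A₂E₂ = 67510000 N, ΣAE = 78630000 N.
δ = PL/ΣAE = 64500·286/78630000 = 0.2346 mm.

0.235 mm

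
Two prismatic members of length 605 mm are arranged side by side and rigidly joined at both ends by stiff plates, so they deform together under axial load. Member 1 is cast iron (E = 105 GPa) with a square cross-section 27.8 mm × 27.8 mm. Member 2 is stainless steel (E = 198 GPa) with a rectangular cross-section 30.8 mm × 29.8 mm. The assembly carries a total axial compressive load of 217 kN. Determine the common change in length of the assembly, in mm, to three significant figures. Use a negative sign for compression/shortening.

A_1 = 772.8 mm².
A_2 = 917.8 mm².
Equal strain + equilibrium ⇒ each member carries load in proportion to AE: A₁E₁ = 81150000 N, A₂E₂ = 181700000 N, ΣAE = 262900000 N.
δ = PL/ΣAE = -217000·605/262900000 = -0.4994 mm.

-0.499 mm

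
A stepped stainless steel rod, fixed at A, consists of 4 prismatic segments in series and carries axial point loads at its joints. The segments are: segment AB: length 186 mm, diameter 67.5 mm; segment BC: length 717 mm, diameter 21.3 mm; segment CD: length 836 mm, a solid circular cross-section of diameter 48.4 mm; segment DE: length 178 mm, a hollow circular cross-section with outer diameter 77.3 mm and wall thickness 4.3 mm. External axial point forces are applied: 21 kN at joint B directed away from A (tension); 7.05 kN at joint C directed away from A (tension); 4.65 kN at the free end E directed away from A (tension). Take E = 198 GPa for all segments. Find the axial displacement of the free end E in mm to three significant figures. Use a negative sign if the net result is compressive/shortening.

Internal axial forces (sectioning from the free end, tension +): N_DE = 4.65 kN, N_CD = 4.65 kN, N_BC = 11.7 kN, N_AB = 32.7 kN.
A_AB = 3578 mm².
A_BC = 356.3 mm².
A_CD = 1840 mm².
A_DE = 986.1 mm².
δ_AB = 32700·186/(3578·198000) = 0.008584 mm
δ_BC = 11700·717/(356.3·198000) = 0.1189 mm
δ_CD = 4650·836/(1840·198000) = 0.01067 mm
δ_DE = 4650·178/(986.1·198000) = 0.004239 mm
δ = Σδ_i = 0.1424 mm.

0.142 mm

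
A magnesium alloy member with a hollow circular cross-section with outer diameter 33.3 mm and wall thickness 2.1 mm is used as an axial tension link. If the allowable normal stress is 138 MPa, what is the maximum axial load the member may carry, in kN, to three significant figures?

A = 205.8 mm².
P_max = σ_allow · A = 138 · 205.8 = 28410 N = 28.41 kN.

28.4 kN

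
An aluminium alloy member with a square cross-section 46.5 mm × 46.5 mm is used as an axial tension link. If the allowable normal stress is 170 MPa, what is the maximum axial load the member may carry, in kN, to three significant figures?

A = 2162 mm².
P_max = σ_allow · A = 170 · 2162 = 367600 N = 367.6 kN.

368 kN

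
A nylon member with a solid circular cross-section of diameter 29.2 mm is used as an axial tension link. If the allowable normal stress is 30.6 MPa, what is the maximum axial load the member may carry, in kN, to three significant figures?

20.5 kN

A = 669.7 mm².
P_max = σ_allow · A = 30.6 · 669.7 = 20490 N = 20.49 kN.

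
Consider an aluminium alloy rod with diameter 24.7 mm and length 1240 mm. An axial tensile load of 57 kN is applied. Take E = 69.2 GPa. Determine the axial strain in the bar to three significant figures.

0.00172

A = 479.2 mm².
σ = N/A = 119 MPa; ε = σ/E = 119/69200 = 1.719e-03.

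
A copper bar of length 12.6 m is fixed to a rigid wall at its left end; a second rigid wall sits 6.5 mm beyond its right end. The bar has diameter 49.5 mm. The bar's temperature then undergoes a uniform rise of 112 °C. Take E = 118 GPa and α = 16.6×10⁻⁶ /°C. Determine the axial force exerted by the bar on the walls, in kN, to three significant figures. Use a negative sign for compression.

-305 kN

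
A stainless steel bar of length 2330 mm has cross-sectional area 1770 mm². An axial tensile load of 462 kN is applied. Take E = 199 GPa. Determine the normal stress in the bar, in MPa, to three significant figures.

261 MPa

σ = N/A = 462000/1770 = 261 MPa.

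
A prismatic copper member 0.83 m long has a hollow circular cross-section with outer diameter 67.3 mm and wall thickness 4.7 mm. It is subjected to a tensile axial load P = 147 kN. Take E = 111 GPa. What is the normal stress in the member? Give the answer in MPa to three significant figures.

159 MPa

A = 924.3 mm².
σ = N/A = 147000/924.3 = 159 MPa.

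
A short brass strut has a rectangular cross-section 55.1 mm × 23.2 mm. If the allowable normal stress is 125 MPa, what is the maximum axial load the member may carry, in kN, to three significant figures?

160 kN

A = 1278 mm².
P_max = σ_allow · A = 125 · 1278 = 159800 N = 159.8 kN.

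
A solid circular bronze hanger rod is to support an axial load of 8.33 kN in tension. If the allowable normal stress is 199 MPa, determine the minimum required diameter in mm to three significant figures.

Required area A ≥ P/σ_allow = 8330/199 = 41.86 mm².
For a solid circular section, d ≥ √(4A/π) = 7.3 mm.

7.30 mm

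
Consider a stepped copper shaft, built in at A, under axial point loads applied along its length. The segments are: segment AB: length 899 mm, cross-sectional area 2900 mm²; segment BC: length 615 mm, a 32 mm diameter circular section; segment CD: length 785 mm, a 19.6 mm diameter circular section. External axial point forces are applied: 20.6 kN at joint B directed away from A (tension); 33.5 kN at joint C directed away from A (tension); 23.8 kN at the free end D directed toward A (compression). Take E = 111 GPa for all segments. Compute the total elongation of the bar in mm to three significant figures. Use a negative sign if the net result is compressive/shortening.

Internal axial forces (sectioning from the free end, tension +): N_CD = -23.8 kN, N_BC = 9.7 kN, N_AB = 30.3 kN.
A_BC = 804.2 mm².
A_CD = 301.7 mm².
δ_AB = 30300·899/(2900·111000) = 0.08462 mm
δ_BC = 9700·615/(804.2·111000) = 0.06682 mm
δ_CD = -23800·785/(301.7·111000) = -0.5579 mm
δ = Σδ_i = -0.4064 mm.

-0.406 mm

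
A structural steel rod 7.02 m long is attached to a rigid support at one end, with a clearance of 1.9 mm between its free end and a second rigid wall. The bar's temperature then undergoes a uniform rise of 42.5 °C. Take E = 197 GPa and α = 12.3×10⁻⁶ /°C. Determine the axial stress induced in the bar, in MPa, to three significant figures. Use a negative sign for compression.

-49.7 MPa

Free thermal expansion αLΔT = 12.3e-6 · 7020 · 42.5 = 3.67 mm.
The walls engage after the gap closes; constrained expansion = 3.67 − 1.9 = 1.77 mm.
The walls impose strain ε = −(1.77)/7020 = -2.5209e-04; σ = Eε = 197000 · -2.5209e-04 = -49.66 MPa.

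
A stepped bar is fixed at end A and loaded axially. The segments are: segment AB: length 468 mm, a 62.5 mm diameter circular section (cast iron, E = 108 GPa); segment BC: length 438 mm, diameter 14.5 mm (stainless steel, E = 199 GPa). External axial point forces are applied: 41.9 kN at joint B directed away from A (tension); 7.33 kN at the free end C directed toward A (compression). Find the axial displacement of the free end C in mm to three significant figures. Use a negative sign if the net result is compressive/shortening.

-0.0489 mm

Internal axial forces (sectioning from the free end, tension +): N_BC = -7.33 kN, N_AB = 34.57 kN.
A_AB = 3068 mm².
A_BC = 165.1 mm².
δ_AB = 34570·468/(3068·108000) = 0.04883 mm
δ_BC = -7330·438/(165.1·199000) = -0.0977 mm
δ = Σδ_i = -0.04887 mm.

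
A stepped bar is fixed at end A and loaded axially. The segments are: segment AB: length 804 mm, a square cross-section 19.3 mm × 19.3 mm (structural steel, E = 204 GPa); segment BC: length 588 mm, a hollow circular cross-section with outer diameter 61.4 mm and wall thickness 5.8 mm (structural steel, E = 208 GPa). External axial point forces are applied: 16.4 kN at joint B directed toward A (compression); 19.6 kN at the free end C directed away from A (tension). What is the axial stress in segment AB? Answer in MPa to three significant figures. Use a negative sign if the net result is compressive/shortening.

8.59 MPa

Internal axial forces (sectioning from the free end, tension +): N_BC = 19.6 kN, N_AB = 3.2 kN.
A_AB = 372.5 mm².
σ_AB = N_AB/A_AB = 3200/372.5 = 8.591 MPa.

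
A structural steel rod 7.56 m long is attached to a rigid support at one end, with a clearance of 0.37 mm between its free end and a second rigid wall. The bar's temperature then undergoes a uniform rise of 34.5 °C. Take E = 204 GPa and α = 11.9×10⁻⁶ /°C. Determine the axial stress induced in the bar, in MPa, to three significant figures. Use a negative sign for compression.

Free thermal expansion αLΔT = 11.9e-6 · 7560 · 34.5 = 3.104 mm.
The walls engage after the gap closes; constrained expansion = 3.104 − 0.37 = 2.734 mm.
The walls impose strain ε = −(2.734)/7560 = -3.6161e-04; σ = Eε = 204000 · -3.6161e-04 = -73.77 MPa.

-73.8 MPa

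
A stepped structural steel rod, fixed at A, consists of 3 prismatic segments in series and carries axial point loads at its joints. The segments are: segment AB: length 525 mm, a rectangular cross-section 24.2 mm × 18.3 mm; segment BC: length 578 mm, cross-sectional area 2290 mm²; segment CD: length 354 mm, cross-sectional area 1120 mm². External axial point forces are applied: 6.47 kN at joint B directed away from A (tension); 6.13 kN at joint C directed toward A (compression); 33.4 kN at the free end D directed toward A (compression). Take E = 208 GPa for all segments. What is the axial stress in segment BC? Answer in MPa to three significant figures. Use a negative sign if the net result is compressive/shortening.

-17.3 MPa

Internal axial forces (sectioning from the free end, tension +): N_CD = -33.4 kN, N_BC = -39.53 kN, N_AB = -33.06 kN.
σ_BC = N_BC/A_BC = -39530/2290 = -17.26 MPa.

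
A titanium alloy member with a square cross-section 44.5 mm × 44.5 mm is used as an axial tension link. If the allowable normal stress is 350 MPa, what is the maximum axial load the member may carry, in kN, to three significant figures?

A = 1980 mm².
P_max = σ_allow · A = 350 · 1980 = 693100 N = 693.1 kN.

693 kN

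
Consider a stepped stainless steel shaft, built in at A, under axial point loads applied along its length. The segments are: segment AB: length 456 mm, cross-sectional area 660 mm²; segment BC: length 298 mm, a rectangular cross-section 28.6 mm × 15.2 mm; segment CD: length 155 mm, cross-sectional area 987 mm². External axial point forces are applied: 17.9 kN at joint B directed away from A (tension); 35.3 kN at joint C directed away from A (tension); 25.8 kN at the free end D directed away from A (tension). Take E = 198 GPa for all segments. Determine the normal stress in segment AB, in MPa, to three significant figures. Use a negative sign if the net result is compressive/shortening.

120 MPa

Internal axial forces (sectioning from the free end, tension +): N_CD = 25.8 kN, N_BC = 61.1 kN, N_AB = 79 kN.
σ_AB = N_AB/A_AB = 79000/660 = 119.7 MPa.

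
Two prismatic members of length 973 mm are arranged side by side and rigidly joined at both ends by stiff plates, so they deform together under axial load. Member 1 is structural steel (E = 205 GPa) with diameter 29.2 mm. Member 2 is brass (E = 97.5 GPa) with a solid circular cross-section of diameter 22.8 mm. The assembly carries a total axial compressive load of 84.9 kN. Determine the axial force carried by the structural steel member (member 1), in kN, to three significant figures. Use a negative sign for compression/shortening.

A_1 = 669.7 mm².
A_2 = 408.3 mm².
Equal strain + equilibrium ⇒ each member carries load in proportion to AE: A₁E₁ = 137300000 N, A₂E₂ = 39810000 N, ΣAE = 177100000 N.
F₁ = P·A₁E₁/ΣAE = -84900·137300000/177100000 = -65820 N.

-65.8 kN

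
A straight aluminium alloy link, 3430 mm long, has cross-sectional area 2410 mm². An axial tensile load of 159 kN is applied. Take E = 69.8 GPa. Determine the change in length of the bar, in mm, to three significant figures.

3.24 mm

δ_mech = NL/(AE) = 159000·3430/(2410·69800) = 3.242 mm.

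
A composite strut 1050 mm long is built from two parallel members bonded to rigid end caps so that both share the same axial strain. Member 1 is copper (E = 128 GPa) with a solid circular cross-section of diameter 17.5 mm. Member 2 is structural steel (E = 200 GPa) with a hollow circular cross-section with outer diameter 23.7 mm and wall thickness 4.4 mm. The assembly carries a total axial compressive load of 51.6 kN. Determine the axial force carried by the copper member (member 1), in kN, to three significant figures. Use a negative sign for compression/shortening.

A_1 = 240.5 mm².
A_2 = 266.8 mm².
Equal strain + equilibrium ⇒ each member carries load in proportion to AE: A₁E₁ = 30790000 N, A₂E₂ = 53360000 N, ΣAE = 84140000 N.
F₁ = P·A₁E₁/ΣAE = -51600·30790000/84140000 = -18880 N.

-18.9 kN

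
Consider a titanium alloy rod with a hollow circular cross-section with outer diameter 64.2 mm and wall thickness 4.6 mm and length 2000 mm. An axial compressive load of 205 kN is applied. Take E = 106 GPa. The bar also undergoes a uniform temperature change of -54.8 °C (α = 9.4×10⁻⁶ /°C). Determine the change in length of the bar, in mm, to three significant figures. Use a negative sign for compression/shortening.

-5.52 mm

A = 861.3 mm².
δ_mech = NL/(AE) = -205000·2000/(861.3·106000) = -4.491 mm.
δ_thermal = αLΔT = 9.4e-6·2000·-54.8 = -1.03 mm.
δ = δ_mech + δ_thermal = -5.521 mm.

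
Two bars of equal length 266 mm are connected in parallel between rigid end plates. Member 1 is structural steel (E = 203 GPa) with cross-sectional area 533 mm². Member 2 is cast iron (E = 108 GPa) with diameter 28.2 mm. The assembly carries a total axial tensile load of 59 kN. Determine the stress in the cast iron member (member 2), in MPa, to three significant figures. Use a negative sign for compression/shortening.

36.3 MPa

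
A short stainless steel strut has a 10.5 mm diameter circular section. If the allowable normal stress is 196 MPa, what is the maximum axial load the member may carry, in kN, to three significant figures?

A = 86.59 mm².
P_max = σ_allow · A = 196 · 86.59 = 16970 N = 16.97 kN.

17.0 kN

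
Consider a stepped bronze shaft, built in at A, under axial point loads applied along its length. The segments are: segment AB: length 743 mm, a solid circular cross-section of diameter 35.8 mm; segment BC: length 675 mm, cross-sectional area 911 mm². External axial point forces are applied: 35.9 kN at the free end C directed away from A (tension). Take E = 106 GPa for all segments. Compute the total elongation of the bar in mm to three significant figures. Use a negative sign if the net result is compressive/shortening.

0.501 mm

Internal axial forces (sectioning from the free end, tension +): N_BC = 35.9 kN, N_AB = 35.9 kN.
A_AB = 1007 mm².
δ_AB = 35900·743/(1007·106000) = 0.25 mm
δ_BC = 35900·675/(911·106000) = 0.2509 mm
δ = Σδ_i = 0.5009 mm.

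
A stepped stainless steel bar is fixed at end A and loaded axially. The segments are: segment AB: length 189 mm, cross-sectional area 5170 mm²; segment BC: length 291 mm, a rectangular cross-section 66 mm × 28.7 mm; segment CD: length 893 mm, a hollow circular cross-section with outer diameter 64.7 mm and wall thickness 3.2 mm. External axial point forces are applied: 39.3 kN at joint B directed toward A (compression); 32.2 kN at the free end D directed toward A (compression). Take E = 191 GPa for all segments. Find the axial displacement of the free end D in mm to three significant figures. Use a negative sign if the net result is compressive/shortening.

-0.283 mm

Internal axial forces (sectioning from the free end, tension +): N_CD = -32.2 kN, N_BC = -32.2 kN, N_AB = -71.5 kN.
A_BC = 1894 mm².
A_CD = 618.3 mm².
δ_AB = -71500·189/(5170·191000) = -0.01368 mm
δ_BC = -32200·291/(1894·191000) = -0.0259 mm
δ_CD = -32200·893/(618.3·191000) = -0.2435 mm
δ = Σδ_i = -0.2831 mm.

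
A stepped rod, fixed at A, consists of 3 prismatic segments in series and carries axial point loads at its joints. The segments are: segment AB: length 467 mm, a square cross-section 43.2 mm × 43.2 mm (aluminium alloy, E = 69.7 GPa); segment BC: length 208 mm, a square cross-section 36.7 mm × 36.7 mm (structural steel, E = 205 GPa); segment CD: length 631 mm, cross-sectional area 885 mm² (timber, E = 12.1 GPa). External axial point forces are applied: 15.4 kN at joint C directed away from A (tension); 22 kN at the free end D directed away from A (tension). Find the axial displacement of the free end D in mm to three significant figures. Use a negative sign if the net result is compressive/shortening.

1.46 mm

Internal axial forces (sectioning from the free end, tension +): N_CD = 22 kN, N_BC = 37.4 kN, N_AB = 37.4 kN.
A_AB = 1866 mm².
A_BC = 1347 mm².
δ_AB = 37400·467/(1866·69700) = 0.1343 mm
δ_BC = 37400·208/(1347·205000) = 0.02817 mm
δ_CD = 22000·631/(885·12100) = 1.296 mm
δ = Σδ_i = 1.459 mm.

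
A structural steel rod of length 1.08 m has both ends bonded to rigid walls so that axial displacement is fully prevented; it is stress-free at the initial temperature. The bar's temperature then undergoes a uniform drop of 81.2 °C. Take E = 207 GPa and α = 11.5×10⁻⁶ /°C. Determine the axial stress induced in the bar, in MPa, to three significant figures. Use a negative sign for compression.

193 MPa

Free thermal expansion αLΔT = 11.5e-6 · 1080 · -81.2 = -1.009 mm.
The walls impose strain ε = −(-1.009)/1080 = 9.3380e-04; σ = Eε = 207000 · 9.3380e-04 = 193.3 MPa.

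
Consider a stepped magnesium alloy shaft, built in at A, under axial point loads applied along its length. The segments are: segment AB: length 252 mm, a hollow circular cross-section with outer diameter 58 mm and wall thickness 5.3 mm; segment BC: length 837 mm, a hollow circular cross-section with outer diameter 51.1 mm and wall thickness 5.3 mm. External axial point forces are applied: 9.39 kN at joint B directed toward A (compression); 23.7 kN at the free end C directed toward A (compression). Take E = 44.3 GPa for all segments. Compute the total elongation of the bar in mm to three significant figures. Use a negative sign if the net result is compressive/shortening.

Internal axial forces (sectioning from the free end, tension +): N_BC = -23.7 kN, N_AB = -33.09 kN.
A_AB = 877.5 mm².
A_BC = 762.6 mm².
δ_AB = -33090·252/(877.5·44300) = -0.2145 mm
δ_BC = -23700·837/(762.6·44300) = -0.5872 mm
δ = Σδ_i = -0.8017 mm.

-0.802 mm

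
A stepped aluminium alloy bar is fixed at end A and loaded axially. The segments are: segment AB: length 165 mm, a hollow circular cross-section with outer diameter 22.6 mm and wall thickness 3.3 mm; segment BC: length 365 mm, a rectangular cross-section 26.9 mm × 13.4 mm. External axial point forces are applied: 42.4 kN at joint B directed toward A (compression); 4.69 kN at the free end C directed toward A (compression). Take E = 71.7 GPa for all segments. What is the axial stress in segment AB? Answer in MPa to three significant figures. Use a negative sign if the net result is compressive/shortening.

Internal axial forces (sectioning from the free end, tension +): N_BC = -4.69 kN, N_AB = -47.09 kN.
A_AB = 200.1 mm².
σ_AB = N_AB/A_AB = -47090/200.1 = -235.3 MPa.

-235 MPa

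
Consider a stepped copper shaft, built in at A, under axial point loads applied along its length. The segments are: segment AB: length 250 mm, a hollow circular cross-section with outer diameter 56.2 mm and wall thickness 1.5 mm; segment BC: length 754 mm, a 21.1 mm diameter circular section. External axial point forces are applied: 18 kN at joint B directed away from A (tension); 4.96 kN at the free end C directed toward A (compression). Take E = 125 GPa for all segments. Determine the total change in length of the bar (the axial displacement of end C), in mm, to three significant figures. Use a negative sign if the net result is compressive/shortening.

0.0156 mm

Internal axial forces (sectioning from the free end, tension +): N_BC = -4.96 kN, N_AB = 13.04 kN.
A_AB = 257.8 mm².
A_BC = 349.7 mm².
δ_AB = 13040·250/(257.8·125000) = 0.1012 mm
δ_BC = -4960·754/(349.7·125000) = -0.08556 mm
δ = Σδ_i = 0.01561 mm.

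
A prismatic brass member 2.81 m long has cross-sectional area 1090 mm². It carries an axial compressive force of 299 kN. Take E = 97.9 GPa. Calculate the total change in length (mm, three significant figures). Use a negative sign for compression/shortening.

-7.87 mm

δ_mech = NL/(AE) = -299000·2810/(1090·97900) = -7.874 mm.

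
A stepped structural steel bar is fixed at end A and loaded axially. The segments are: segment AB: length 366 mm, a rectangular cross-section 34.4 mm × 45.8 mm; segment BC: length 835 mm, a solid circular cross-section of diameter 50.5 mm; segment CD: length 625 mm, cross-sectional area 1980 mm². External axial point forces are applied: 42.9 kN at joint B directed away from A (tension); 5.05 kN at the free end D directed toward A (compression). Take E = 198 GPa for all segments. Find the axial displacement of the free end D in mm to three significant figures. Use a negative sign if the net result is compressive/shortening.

0.0257 mm

Internal axial forces (sectioning from the free end, tension +): N_CD = -5.05 kN, N_BC = -5.05 kN, N_AB = 37.85 kN.
A_AB = 1576 mm².
A_BC = 2003 mm².
δ_AB = 37850·366/(1576·198000) = 0.04441 mm
δ_BC = -5050·835/(2003·198000) = -0.01063 mm
δ_CD = -5050·625/(1980·198000) = -0.008051 mm
δ = Σδ_i = 0.02572 mm.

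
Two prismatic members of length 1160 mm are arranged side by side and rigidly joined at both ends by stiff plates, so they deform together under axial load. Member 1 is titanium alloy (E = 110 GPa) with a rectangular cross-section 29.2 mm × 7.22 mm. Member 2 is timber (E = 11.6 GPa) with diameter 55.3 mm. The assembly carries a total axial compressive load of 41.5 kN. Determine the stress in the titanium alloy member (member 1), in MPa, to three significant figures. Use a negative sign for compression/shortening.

-89.4 MPa

A_1 = 210.8 mm².
A_2 = 2402 mm².
Equal strain + equilibrium ⇒ each member carries load in proportion to AE: A₁E₁ = 23190000 N, A₂E₂ = 27860000 N, ΣAE = 51050000 N.
σ₁ = P·E₁/ΣAE = -41500·110000/51050000 = -89.42 MPa.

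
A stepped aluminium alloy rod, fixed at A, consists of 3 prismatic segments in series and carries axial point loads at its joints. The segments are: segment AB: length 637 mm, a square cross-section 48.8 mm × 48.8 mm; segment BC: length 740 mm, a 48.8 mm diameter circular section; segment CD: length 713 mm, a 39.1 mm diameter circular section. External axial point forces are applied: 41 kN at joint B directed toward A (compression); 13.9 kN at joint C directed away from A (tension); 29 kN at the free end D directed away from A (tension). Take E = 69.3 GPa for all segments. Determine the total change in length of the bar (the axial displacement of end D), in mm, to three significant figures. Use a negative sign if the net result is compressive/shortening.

Internal axial forces (sectioning from the free end, tension +): N_CD = 29 kN, N_BC = 42.9 kN, N_AB = 1.9 kN.
A_AB = 2381 mm².
A_BC = 1870 mm².
A_CD = 1201 mm².
δ_AB = 1900·637/(2381·69300) = 0.007334 mm
δ_BC = 42900·740/(1870·69300) = 0.2449 mm
δ_CD = 29000·713/(1201·69300) = 0.2485 mm
δ = Σδ_i = 0.5007 mm.

0.501 mm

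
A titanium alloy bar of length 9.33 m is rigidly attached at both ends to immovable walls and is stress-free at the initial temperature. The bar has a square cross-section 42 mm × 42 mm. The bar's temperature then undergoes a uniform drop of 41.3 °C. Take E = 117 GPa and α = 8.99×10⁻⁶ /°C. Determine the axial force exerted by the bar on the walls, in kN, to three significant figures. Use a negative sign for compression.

Free thermal expansion αLΔT = 8.99e-6 · 9330 · -41.3 = -3.464 mm.
The walls impose strain ε = −(-3.464)/9330 = 3.7129e-04; σ = Eε = 117000 · 3.7129e-04 = 43.44 MPa.
Wall reaction R = σ·A = 43.44·1764 = 76630 N = 76.63 kN.

76.6 kN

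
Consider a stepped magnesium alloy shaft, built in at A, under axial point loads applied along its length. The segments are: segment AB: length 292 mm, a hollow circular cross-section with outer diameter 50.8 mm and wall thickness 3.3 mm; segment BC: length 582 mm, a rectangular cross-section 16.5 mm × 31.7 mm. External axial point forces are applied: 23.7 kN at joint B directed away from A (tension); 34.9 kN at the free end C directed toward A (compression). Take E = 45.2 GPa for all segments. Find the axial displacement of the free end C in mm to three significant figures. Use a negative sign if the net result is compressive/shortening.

-1.01 mm

Internal axial forces (sectioning from the free end, tension +): N_BC = -34.9 kN, N_AB = -11.2 kN.
A_AB = 492.4 mm².
A_BC = 523 mm².
δ_AB = -11200·292/(492.4·45200) = -0.1469 mm
δ_BC = -34900·582/(523·45200) = -0.8591 mm
δ = Σδ_i = -1.006 mm.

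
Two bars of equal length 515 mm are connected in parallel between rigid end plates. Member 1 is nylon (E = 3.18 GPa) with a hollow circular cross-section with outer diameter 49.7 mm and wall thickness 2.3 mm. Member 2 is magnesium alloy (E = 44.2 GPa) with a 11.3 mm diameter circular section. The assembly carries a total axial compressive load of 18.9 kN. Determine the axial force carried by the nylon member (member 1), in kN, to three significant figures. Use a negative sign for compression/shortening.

-3.73 kN

A_1 = 342.5 mm².
A_2 = 100.3 mm².
Equal strain + equilibrium ⇒ each member carries load in proportion to AE: A₁E₁ = 1089000 N, A₂E₂ = 4433000 N, ΣAE = 5522000 N.
F₁ = P·A₁E₁/ΣAE = -18900·1089000/5522000 = -3728 N.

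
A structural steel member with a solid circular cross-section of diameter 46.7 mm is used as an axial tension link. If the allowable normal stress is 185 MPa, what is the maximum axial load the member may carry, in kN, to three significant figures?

317 kN

A = 1713 mm².
P_max = σ_allow · A = 185 · 1713 = 316900 N = 316.9 kN.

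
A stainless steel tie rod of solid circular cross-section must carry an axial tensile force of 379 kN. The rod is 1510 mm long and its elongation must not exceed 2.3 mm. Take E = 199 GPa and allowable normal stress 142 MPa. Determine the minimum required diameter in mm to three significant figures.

58.3 mm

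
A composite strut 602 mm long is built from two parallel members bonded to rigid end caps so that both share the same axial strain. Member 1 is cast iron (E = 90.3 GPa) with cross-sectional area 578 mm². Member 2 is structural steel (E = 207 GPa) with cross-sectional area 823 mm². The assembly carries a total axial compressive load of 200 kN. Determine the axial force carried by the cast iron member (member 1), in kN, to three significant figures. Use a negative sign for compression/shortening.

-46.9 kN

Equal strain + equilibrium ⇒ each member carries load in proportion to AE: A₁E₁ = 52190000 N, A₂E₂ = 170400000 N, ΣAE = 222600000 N.
F₁ = P·A₁E₁/ΣAE = -200000·52190000/222600000 = -46900 N.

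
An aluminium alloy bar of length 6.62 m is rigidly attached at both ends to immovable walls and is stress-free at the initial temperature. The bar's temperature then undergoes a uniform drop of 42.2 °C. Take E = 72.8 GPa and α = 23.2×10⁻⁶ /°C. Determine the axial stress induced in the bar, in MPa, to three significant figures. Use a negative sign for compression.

Free thermal expansion αLΔT = 23.2e-6 · 6620 · -42.2 = -6.481 mm.
The walls impose strain ε = −(-6.481)/6620 = 9.7904e-04; σ = Eε = 72800 · 9.7904e-04 = 71.27 MPa.

71.3 MPa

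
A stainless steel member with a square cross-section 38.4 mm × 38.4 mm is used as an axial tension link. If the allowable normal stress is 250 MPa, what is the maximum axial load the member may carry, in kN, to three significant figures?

369 kN

A = 1475 mm².
P_max = σ_allow · A = 250 · 1475 = 368600 N = 368.6 kN.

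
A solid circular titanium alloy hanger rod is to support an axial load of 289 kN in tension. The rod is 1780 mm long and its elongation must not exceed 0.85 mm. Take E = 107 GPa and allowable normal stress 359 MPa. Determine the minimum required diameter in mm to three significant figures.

Required area A ≥ P/σ_allow = 289000/359 = 805 mm².
For a solid circular section, d ≥ √(4A/π) = 32.02 mm.
Elongation limit: A ≥ PL/(Eδ_allow) = 289000·1780/(107000·0.85) = 5656 mm² ⇒ d ≥ 84.86 mm.
The elongation limit governs.

84.9 mm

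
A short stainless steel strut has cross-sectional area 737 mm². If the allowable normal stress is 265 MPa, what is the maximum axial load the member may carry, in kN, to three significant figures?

P_max = σ_allow · A = 265 · 737 = 195300 N = 195.3 kN.

195 kN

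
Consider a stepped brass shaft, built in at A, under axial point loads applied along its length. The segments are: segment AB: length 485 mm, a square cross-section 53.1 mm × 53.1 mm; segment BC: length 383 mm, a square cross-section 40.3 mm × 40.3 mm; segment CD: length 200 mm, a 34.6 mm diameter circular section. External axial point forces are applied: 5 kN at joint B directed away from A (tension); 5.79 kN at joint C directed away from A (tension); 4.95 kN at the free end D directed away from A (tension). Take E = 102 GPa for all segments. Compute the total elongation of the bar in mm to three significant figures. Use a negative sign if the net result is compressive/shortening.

0.0617 mm

Internal axial forces (sectioning from the free end, tension +): N_CD = 4.95 kN, N_BC = 10.74 kN, N_AB = 15.74 kN.
A_AB = 2820 mm².
A_BC = 1624 mm².
A_CD = 940.2 mm².
δ_AB = 15740·485/(2820·102000) = 0.02654 mm
δ_BC = 10740·383/(1624·102000) = 0.02483 mm
δ_CD = 4950·200/(940.2·102000) = 0.01032 mm
δ = Σδ_i = 0.0617 mm.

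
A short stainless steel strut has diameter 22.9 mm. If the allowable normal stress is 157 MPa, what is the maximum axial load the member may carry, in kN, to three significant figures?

64.7 kN

A = 411.9 mm².
P_max = σ_allow · A = 157 · 411.9 = 64660 N = 64.66 kN.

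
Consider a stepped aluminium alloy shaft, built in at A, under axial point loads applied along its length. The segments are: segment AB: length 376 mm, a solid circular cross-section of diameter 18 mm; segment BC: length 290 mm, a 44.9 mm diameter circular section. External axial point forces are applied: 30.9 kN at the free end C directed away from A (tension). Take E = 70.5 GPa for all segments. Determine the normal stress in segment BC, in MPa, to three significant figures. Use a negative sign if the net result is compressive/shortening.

Internal axial forces (sectioning from the free end, tension +): N_BC = 30.9 kN, N_AB = 30.9 kN.
A_BC = 1583 mm².
σ_BC = N_BC/A_BC = 30900/1583 = 19.52 MPa.

19.5 MPa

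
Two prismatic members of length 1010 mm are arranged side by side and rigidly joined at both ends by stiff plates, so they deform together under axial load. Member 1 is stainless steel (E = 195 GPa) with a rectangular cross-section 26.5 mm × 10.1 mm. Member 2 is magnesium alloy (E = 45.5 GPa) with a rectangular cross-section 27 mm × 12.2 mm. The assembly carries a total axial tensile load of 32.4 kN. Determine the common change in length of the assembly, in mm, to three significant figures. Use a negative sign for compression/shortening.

A_1 = 267.6 mm².
A_2 = 329.4 mm².
Equal strain + equilibrium ⇒ each member carries load in proportion to AE: A₁E₁ = 52190000 N, A₂E₂ = 14990000 N, ΣAE = 67180000 N.
δ = PL/ΣAE = 32400·1010/67180000 = 0.4871 mm.

0.487 mm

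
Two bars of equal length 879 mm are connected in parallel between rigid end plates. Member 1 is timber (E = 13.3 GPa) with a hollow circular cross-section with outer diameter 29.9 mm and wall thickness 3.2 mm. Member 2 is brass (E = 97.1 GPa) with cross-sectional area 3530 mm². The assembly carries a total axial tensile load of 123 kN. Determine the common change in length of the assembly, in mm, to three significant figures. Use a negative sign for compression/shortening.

0.312 mm

A_1 = 268.4 mm².
Equal strain + equilibrium ⇒ each member carries load in proportion to AE: A₁E₁ = 3570000 N, A₂E₂ = 342800000 N, ΣAE = 346300000 N.
δ = PL/ΣAE = 123000·879/346300000 = 0.3122 mm.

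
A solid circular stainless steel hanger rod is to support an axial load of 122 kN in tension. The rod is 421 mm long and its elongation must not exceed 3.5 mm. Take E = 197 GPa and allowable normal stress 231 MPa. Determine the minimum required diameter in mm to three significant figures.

Required area A ≥ P/σ_allow = 122000/231 = 528.1 mm².
For a solid circular section, d ≥ √(4A/π) = 25.93 mm.
Elongation limit: A ≥ PL/(Eδ_allow) = 122000·421/(197000·3.5) = 74.49 mm² ⇒ d ≥ 9.739 mm.
The stress limit governs.

25.9 mm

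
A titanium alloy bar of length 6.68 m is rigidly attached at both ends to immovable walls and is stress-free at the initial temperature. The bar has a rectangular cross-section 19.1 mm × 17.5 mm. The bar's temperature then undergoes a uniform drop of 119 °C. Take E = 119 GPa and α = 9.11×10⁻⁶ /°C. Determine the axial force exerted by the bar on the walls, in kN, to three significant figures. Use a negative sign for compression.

43.1 kN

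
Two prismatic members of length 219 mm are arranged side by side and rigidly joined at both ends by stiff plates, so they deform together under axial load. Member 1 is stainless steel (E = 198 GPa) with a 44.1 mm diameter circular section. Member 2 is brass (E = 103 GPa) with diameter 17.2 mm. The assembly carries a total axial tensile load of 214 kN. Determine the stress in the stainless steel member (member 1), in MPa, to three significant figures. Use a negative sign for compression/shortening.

130 MPa

A_1 = 1527 mm².
A_2 = 232.4 mm².
Equal strain + equilibrium ⇒ each member carries load in proportion to AE: A₁E₁ = 302400000 N, A₂E₂ = 23930000 N, ΣAE = 326400000 N.
σ₁ = P·E₁/ΣAE = 214000·198000/326400000 = 129.8 MPa.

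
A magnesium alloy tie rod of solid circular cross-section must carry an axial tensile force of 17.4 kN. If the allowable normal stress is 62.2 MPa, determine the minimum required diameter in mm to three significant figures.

18.9 mm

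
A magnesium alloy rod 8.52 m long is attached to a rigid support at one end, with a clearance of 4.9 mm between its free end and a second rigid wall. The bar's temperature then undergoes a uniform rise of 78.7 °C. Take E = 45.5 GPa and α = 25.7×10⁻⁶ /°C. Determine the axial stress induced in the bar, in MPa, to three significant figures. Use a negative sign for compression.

Free thermal expansion αLΔT = 25.7e-6 · 8520 · 78.7 = 17.23 mm.
The walls engage after the gap closes; constrained expansion = 17.23 − 4.9 = 12.33 mm.
The walls impose strain ε = −(12.33)/8520 = -1.4475e-03; σ = Eε = 45500 · -1.4475e-03 = -65.86 MPa.

-65.9 MPa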